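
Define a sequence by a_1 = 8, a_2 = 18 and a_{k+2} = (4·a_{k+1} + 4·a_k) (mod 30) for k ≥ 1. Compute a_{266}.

Listing terms: a_1 = 8,  a_2 = 18,  a_3 = 14,  a_4 = 8,  a_5 = 28,  a_6 = 24,  a_7 = 28,  a_8 = 28,  a_9 = 14,  a_{10} = 18,  a_{11} = 8,  a_{12} = 14,  a_{13} = 28,  a_{14} = 18,  a_{15} = 4,  a_{16} = 28,  a_{17} = 8,  a_{18} = 24,  a_{19} = 8,  a_{20} = 8,  a_{21} = 4,  a_{22} = 18,  a_{23} = 28,  a_{24} = 4,  a_{25} = 8,  a_{26} = 18.
The sequence repeats with period 24.
So a_{266} = a_{1 + ((266-1) mod 24)} = a_2 = 18.

18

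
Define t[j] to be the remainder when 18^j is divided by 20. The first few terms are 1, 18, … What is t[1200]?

16

Listing terms: t[0] = 1,  t[1] = 18,  t[2] = 4,  t[3] = 12,  t[4] = 16,  t[5] = 8,  t[6] = 4.
Since t[6] = t[2] = 4, the sequence is eventually periodic: after a pre-period of length 2 it cycles with period 4.
For j ≥ 2, t[j] depends only on (j - 2) mod 4. (1200 - 2) mod 4 = 2, so t[1200] = t[4] = 16.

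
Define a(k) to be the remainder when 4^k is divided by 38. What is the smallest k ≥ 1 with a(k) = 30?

6

Listing terms: a(0) = 1, a(1) = 4, a(2) = 16, a(3) = 26, a(4) = 28, a(5) = 36, a(6) = 30, a(7) = 6, a(8) = 24, a(9) = 20, a(10) = 4.
Since a(10) = a(1) = 4, the sequence is eventually periodic: after a pre-period of length 1 it cycles with period 9.
The value 30 first appears (with k ≥ 1) at a(6).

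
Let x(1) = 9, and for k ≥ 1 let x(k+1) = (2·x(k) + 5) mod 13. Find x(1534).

0

We have x(1) = 9,  x(2) = 10,  x(3) = 12,  x(4) = 3,  x(5) = 11,  x(6) = 1,  x(7) = 7,  x(8) = 6,  x(9) = 4,  x(10) = 0,  x(11) = 5,  x(12) = 2,  x(13) = 9.
The sequence repeats with period 12.
So x(1534) = x(1 + ((1534-1) mod 12)) = x(10) = 0.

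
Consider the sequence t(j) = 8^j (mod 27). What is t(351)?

26

We have t(1) = 8; t(2) = 10; t(3) = 26; t(4) = 19; t(5) = 17; t(6) = 1; t(7) = 8.
Since t(7) = t(1) = 8, the sequence is periodic with period 6.
(351 - 1) mod 6 = 2, so t(351) = t(3) = 26.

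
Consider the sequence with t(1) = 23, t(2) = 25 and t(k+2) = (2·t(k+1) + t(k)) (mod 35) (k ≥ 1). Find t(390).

Computing terms: t(1) = 23,  t(2) = 25,  t(3) = 3,  t(4) = 31,  t(5) = 30,  t(6) = 21,  t(7) = 2,  t(8) = 25,  t(9) = 17,  t(10) = 24,  t(11) = 30,  t(12) = 14,  t(13) = 23,  t(14) = 25.
Since (t(13), t(14)) = (t(1), t(2)) = (23, 25) (two consecutive terms determine the rest), the sequence is periodic with period 12.
(390 - 1) mod 12 = 5, so t(390) = t(6) = 21.

21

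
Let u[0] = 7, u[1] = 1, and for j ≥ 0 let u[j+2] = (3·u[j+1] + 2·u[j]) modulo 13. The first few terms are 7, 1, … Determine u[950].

u[0] = 7,  u[1] = 1,  u[2] = 4,  u[3] = 1,  u[4] = 11,  u[5] = 9,  u[6] = 10,  u[7] = 9,  u[8] = 8,  u[9] = 3,  u[10] = 12,  u[11] = 3,  u[12] = 7,  u[13] = 1.
The sequence repeats with period 12.
(950 - 0) mod 12 = 2, so u[950] = u[2] = 4.

4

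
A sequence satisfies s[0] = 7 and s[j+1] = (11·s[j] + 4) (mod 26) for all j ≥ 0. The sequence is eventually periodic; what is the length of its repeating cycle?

12

We have s[0] = 7, s[1] = 3, s[2] = 11, s[3] = 21, s[4] = 1, s[5] = 15, s[6] = 13, s[7] = 17, s[8] = 9, s[9] = 25, s[10] = 19, s[11] = 5, s[12] = 7.
The sequence repeats with period 12.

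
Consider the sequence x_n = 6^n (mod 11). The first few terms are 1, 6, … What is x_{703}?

7

Computing terms: x_0 = 1, x_1 = 6, x_2 = 3, x_3 = 7, x_4 = 9, x_5 = 10, x_6 = 5, x_7 = 8, x_8 = 4, x_9 = 2, x_{10} = 1.
Since x_{10} = x_0 = 1, the sequence is periodic with period 10.
So x_{703} = x_{0 + ((703-0) mod 10)} = x_3 = 7.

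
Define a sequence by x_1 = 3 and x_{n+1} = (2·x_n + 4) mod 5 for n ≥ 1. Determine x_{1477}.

3

Computing terms: x_1 = 3,  x_2 = 0,  x_3 = 4,  x_4 = 2,  x_5 = 3.
Since x_5 = x_1 = 3, the sequence is periodic with period 4.
(1477 - 1) mod 4 = 0, so x_{1477} = x_1 = 3.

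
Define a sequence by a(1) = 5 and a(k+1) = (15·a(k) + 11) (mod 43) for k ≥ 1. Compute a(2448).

25

Computing terms: a(1) = 5; a(2) = 0; a(3) = 11; a(4) = 4; a(5) = 28; a(6) = 1; a(7) = 26; a(8) = 14; a(9) = 6; a(10) = 15; a(11) = 21; a(12) = 25; a(13) = 42; a(14) = 39; a(15) = 37; a(16) = 7; a(17) = 30; a(18) = 31; a(19) = 3; a(20) = 13; a(21) = 34; a(22) = 5.
Since a(22) = a(1) = 5, the sequence is periodic with period 21.
(2448 - 1) mod 21 = 11, so a(2448) = a(12) = 25.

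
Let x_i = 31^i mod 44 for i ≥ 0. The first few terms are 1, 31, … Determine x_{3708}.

We have x_0 = 1, x_1 = 31, x_2 = 37, x_3 = 3, x_4 = 5, x_5 = 23, x_6 = 9, x_7 = 15, x_8 = 25, x_9 = 27, x_{10} = 1.
Since x_{10} = x_0 = 1, the sequence is periodic with period 10.
So x_{3708} = x_{0 + ((3708-0) mod 10)} = x_8 = 25.

25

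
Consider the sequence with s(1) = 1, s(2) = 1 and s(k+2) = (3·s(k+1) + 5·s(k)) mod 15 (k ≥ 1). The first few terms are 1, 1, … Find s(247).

Listing terms: s(1) = 1,  s(2) = 1,  s(3) = 8,  s(4) = 14,  s(5) = 7,  s(6) = 1,  s(7) = 8.
Since (s(6), s(7)) = (s(2), s(3)) = (1, 8) (two consecutive terms determine the rest), the sequence is eventually periodic: after a pre-period of length 1 it cycles with period 4.
For k ≥ 2, s(k) depends only on (k - 2) mod 4. (247 - 2) mod 4 = 1, so s(247) = s(3) = 8.

8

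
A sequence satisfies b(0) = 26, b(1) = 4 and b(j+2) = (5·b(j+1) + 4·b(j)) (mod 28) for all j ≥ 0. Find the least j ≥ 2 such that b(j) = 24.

b(0) = 26, b(1) = 4, b(2) = 12, b(3) = 20, b(4) = 8, b(5) = 8, b(6) = 16, b(7) = 0, b(8) = 8, b(9) = 12, b(10) = 8, b(11) = 4, b(12) = 24, b(13) = 24, b(14) = 20, b(15) = 0, b(16) = 24, b(17) = 8, b(18) = 24, b(19) = 12, b(20) = 16, b(21) = 16, b(22) = 4, b(23) = 0, b(24) = 16, b(25) = 24, b(26) = 16, b(27) = 8, b(28) = 20, b(29) = 20, b(30) = 12, b(31) = 0, b(32) = 20, b(33) = 16, b(34) = 20, b(35) = 24, b(36) = 4, b(37) = 4, b(38) = 8, b(39) = 0, b(40) = 4, b(41) = 20, b(42) = 4, b(43) = 16, b(44) = 12, b(45) = 12, b(46) = 24, b(47) = 0, b(48) = 12, b(49) = 4, b(50) = 12.
Since (b(49), b(50)) = (b(1), b(2)) = (4, 12) (two consecutive terms determine the rest), the sequence is eventually periodic: after a pre-period of length 1 it cycles with period 48.
The value 24 first appears (with j ≥ 2) at b(12).

12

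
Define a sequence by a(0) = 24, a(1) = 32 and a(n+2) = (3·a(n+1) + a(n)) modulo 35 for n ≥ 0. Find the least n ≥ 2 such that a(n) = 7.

3

a(0) = 24; a(1) = 32; a(2) = 15; a(3) = 7; a(4) = 1; a(5) = 10; a(6) = 31; a(7) = 33; a(8) = 25; a(9) = 3; a(10) = 34; a(11) = 0; a(12) = 34; a(13) = 32; a(14) = 25; a(15) = 2; a(16) = 31; a(17) = 25; a(18) = 1; a(19) = 28; a(20) = 15; a(21) = 3; a(22) = 24; a(23) = 5; a(24) = 4; a(25) = 17; a(26) = 20; a(27) = 7; a(28) = 6; a(29) = 25; a(30) = 11; a(31) = 23; a(32) = 10; a(33) = 18; a(34) = 29; a(35) = 0; a(36) = 29; a(37) = 17; a(38) = 10; a(39) = 12; a(40) = 11; a(41) = 10; a(42) = 6; a(43) = 28; a(44) = 20; a(45) = 18; a(46) = 4; a(47) = 30; a(48) = 24; a(49) = 32.
The sequence repeats with period 48.
The value 7 first appears (with n ≥ 2) at a(3).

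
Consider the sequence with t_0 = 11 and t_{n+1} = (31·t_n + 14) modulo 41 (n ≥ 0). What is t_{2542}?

Listing terms: t_0 = 11, t_1 = 27, t_2 = 31, t_3 = 32, t_4 = 22, t_5 = 40, t_6 = 24, t_7 = 20, t_8 = 19, t_9 = 29, t_{10} = 11.
The sequence repeats with period 10.
So t_{2542} = t_{0 + ((2542-0) mod 10)} = t_2 = 31.

31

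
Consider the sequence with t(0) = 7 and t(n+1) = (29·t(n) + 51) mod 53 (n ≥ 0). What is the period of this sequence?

Computing terms: t(0) = 7; t(1) = 42; t(2) = 50; t(3) = 17; t(4) = 14; t(5) = 33; t(6) = 1; t(7) = 27; t(8) = 39; t(9) = 16; t(10) = 38; t(11) = 40; t(12) = 45; t(13) = 31; t(14) = 49; t(15) = 41; t(16) = 21; t(17) = 24; t(18) = 5; t(19) = 37; t(20) = 11; t(21) = 52; t(22) = 22; t(23) = 0; t(24) = 51; t(25) = 46; t(26) = 7.
Since t(26) = t(0) = 7, the sequence is periodic with period 26.

26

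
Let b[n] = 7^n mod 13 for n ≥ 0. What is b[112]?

We have b[0] = 1,  b[1] = 7,  b[2] = 10,  b[3] = 5,  b[4] = 9,  b[5] = 11,  b[6] = 12,  b[7] = 6,  b[8] = 3,  b[9] = 8,  b[10] = 4,  b[11] = 2,  b[12] = 1.
Since b[12] = b[0] = 1, the sequence is periodic with period 12.
So b[112] = b[0 + ((112-0) mod 12)] = b[4] = 9.

9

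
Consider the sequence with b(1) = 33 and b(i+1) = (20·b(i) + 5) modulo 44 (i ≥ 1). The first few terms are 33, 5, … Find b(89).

Computing terms: b(1) = 33; b(2) = 5; b(3) = 17; b(4) = 37; b(5) = 41; b(6) = 33.
Since b(6) = b(1) = 33, the sequence is periodic with period 5.
So b(89) = b(1 + ((89-1) mod 5)) = b(4) = 37.

37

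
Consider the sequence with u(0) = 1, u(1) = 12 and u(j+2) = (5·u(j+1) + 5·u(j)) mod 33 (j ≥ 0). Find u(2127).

16

u(0) = 1; u(1) = 12; u(2) = 32; u(3) = 22; u(4) = 6; u(5) = 8; u(6) = 4; u(7) = 27; u(8) = 23; u(9) = 19; u(10) = 12; u(11) = 23; u(12) = 10; u(13) = 0; u(14) = 17; u(15) = 19; u(16) = 15; u(17) = 5; u(18) = 1; u(19) = 30; u(20) = 23; u(21) = 1; u(22) = 21; u(23) = 11; u(24) = 28; u(25) = 30; u(26) = 26; u(27) = 16; u(28) = 12; u(29) = 8; u(30) = 1; u(31) = 12.
Since (u(30), u(31)) = (u(0), u(1)) = (1, 12) (two consecutive terms determine the rest), the sequence is periodic with period 30.
So u(2127) = u(0 + ((2127-0) mod 30)) = u(27) = 16.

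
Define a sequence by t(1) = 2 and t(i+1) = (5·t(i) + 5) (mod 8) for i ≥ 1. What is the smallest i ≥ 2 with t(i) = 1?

Listing terms: t(1) = 2; t(2) = 7; t(3) = 0; t(4) = 5; t(5) = 6; t(6) = 3; t(7) = 4; t(8) = 1; t(9) = 2.
The sequence repeats with period 8.
The value 1 first appears (with i ≥ 2) at t(8).

8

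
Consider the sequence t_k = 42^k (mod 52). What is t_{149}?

We have t_0 = 1,  t_1 = 42,  t_2 = 48,  t_3 = 40,  t_4 = 16,  t_5 = 48.
Since t_5 = t_2 = 48, the sequence is eventually periodic: after a pre-period of length 2 it cycles with period 3.
For k ≥ 2, t_k depends only on (k - 2) mod 3. (149 - 2) mod 3 = 0, so t_{149} = t_2 = 48.

48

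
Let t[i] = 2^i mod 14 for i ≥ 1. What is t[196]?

Listing terms: t[1] = 2, t[2] = 4, t[3] = 8, t[4] = 2.
Since t[4] = t[1] = 2, the sequence is periodic with period 3.
(196 - 1) mod 3 = 0, so t[196] = t[1] = 2.

2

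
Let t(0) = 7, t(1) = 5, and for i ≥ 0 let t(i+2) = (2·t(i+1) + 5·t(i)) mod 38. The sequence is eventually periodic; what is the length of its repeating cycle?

Listing terms: t(0) = 7; t(1) = 5; t(2) = 7; t(3) = 1; t(4) = 37; t(5) = 3; t(6) = 1; t(7) = 17; t(8) = 1; t(9) = 11; t(10) = 27; t(11) = 33; t(12) = 11; t(13) = 35; t(14) = 11; t(15) = 7; t(16) = 31; t(17) = 21; t(18) = 7; t(19) = 5.
Since (t(18), t(19)) = (t(0), t(1)) = (7, 5) (two consecutive terms determine the rest), the sequence is periodic with period 18.

18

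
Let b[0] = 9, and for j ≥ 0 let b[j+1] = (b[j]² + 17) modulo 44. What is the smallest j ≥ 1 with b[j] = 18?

7

Computing terms: b[0] = 9,  b[1] = 10,  b[2] = 29,  b[3] = 22,  b[4] = 17,  b[5] = 42,  b[6] = 21,  b[7] = 18,  b[8] = 33,  b[9] = 6,  b[10] = 9.
The sequence repeats with period 10.
The value 18 first appears (with j ≥ 1) at b[7].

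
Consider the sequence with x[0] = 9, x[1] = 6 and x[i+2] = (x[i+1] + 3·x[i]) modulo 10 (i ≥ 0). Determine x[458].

We have x[0] = 9,  x[1] = 6,  x[2] = 3,  x[3] = 1,  x[4] = 0,  x[5] = 3,  x[6] = 3,  x[7] = 2,  x[8] = 1,  x[9] = 7,  x[10] = 0,  x[11] = 1,  x[12] = 1,  x[13] = 4,  x[14] = 7,  x[15] = 9,  x[16] = 0,  x[17] = 7,  x[18] = 7,  x[19] = 8,  x[20] = 9,  x[21] = 3,  x[22] = 0,  x[23] = 9,  x[24] = 9,  x[25] = 6.
The sequence repeats with period 24.
So x[458] = x[0 + ((458-0) mod 24)] = x[2] = 3.

3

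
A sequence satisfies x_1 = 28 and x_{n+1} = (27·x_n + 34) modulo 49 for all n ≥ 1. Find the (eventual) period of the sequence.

x_1 = 28,  x_2 = 6,  x_3 = 0,  x_4 = 34,  x_5 = 21,  x_6 = 13,  x_7 = 42,  x_8 = 41,  x_9 = 14,  x_{10} = 20,  x_{11} = 35,  x_{12} = 48,  x_{13} = 7,  x_{14} = 27,  x_{15} = 28.
Since x_{15} = x_1 = 28, the sequence is periodic with period 14.

14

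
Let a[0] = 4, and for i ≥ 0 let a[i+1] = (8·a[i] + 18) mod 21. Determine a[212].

19

a[0] = 4; a[1] = 8; a[2] = 19; a[3] = 2; a[4] = 13; a[5] = 17; a[6] = 7; a[7] = 11; a[8] = 1; a[9] = 5; a[10] = 16; a[11] = 20; a[12] = 10; a[13] = 14; a[14] = 4.
The sequence repeats with period 14.
(212 - 0) mod 14 = 2, so a[212] = a[2] = 19.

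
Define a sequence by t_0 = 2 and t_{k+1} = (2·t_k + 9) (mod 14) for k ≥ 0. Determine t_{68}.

t_0 = 2; t_1 = 13; t_2 = 7; t_3 = 9; t_4 = 13.
Since t_4 = t_1 = 13, the sequence is eventually periodic: after a pre-period of length 1 it cycles with period 3.
For k ≥ 1, t_k depends only on (k - 1) mod 3. (68 - 1) mod 3 = 1, so t_{68} = t_2 = 7.

7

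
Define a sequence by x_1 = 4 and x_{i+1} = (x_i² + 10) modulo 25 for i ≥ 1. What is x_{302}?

1

Listing terms: x_1 = 4,  x_2 = 1,  x_3 = 11,  x_4 = 6,  x_5 = 21,  x_6 = 1.
Since x_6 = x_2 = 1, the sequence is eventually periodic: after a pre-period of length 1 it cycles with period 4.
For i ≥ 2, x_i depends only on (i - 2) mod 4. (302 - 2) mod 4 = 0, so x_{302} = x_2 = 1.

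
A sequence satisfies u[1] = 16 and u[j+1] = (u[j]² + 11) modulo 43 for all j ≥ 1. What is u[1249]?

27

Computing terms: u[1] = 16, u[2] = 9, u[3] = 6, u[4] = 4, u[5] = 27, u[6] = 9.
Since u[6] = u[2] = 9, the sequence is eventually periodic: after a pre-period of length 1 it cycles with period 4.
For j ≥ 2, u[j] depends only on (j - 2) mod 4. (1249 - 2) mod 4 = 3, so u[1249] = u[5] = 27.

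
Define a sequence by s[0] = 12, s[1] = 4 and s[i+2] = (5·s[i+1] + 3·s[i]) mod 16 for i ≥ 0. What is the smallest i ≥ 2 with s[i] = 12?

4

Listing terms: s[0] = 12,  s[1] = 4,  s[2] = 8,  s[3] = 4,  s[4] = 12,  s[5] = 8,  s[6] = 12,  s[7] = 4.
The sequence repeats with period 6.
The value 12 first appears (with i ≥ 2) at s[4].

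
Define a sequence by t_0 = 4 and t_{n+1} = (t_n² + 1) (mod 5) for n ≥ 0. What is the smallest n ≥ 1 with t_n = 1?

Computing terms: t_0 = 4,  t_1 = 2,  t_2 = 0,  t_3 = 1,  t_4 = 2.
Since t_4 = t_1 = 2, the sequence is eventually periodic: after a pre-period of length 1 it cycles with period 3.
The value 1 first appears (with n ≥ 1) at t_3.

3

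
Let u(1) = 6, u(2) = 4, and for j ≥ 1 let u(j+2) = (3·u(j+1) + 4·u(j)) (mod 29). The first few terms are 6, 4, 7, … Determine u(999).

23

Listing terms: u(1) = 6; u(2) = 4; u(3) = 7; u(4) = 8; u(5) = 23; u(6) = 14; u(7) = 18; u(8) = 23; u(9) = 25; u(10) = 22; u(11) = 21; u(12) = 6; u(13) = 15; u(14) = 11; u(15) = 6; u(16) = 4.
Since (u(15), u(16)) = (u(1), u(2)) = (6, 4) (two consecutive terms determine the rest), the sequence is periodic with period 14.
So u(999) = u(1 + ((999-1) mod 14)) = u(5) = 23.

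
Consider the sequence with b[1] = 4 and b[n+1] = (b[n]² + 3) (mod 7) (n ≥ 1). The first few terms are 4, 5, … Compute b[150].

We have b[1] = 4, b[2] = 5, b[3] = 0, b[4] = 3, b[5] = 5.
Since b[5] = b[2] = 5, the sequence is eventually periodic: after a pre-period of length 1 it cycles with period 3.
For n ≥ 2, b[n] depends only on (n - 2) mod 3. (150 - 2) mod 3 = 1, so b[150] = b[3] = 0.

0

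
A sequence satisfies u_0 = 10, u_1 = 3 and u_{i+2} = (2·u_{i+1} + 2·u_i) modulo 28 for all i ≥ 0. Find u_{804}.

0

Listing terms: u_0 = 10,  u_1 = 3,  u_2 = 26,  u_3 = 2,  u_4 = 0,  u_5 = 4,  u_6 = 8,  u_7 = 24,  u_8 = 8,  u_9 = 8,  u_{10} = 4,  u_{11} = 24,  u_{12} = 0,  u_{13} = 20,  u_{14} = 12,  u_{15} = 8,  u_{16} = 12,  u_{17} = 12,  u_{18} = 20,  u_{19} = 8,  u_{20} = 0,  u_{21} = 16,  u_{22} = 4,  u_{23} = 12,  u_{24} = 4,  u_{25} = 4,  u_{26} = 16,  u_{27} = 12,  u_{28} = 0,  u_{29} = 24,  u_{30} = 20,  u_{31} = 4,  u_{32} = 20,  u_{33} = 20,  u_{34} = 24,  u_{35} = 4,  u_{36} = 0,  u_{37} = 8,  u_{38} = 16,  u_{39} = 20,  u_{40} = 16,  u_{41} = 16,  u_{42} = 8,  u_{43} = 20,  u_{44} = 0,  u_{45} = 12,  u_{46} = 24,  u_{47} = 16,  u_{48} = 24,  u_{49} = 24,  u_{50} = 12,  u_{51} = 16,  u_{52} = 0,  u_{53} = 4.
Since (u_{52}, u_{53}) = (u_4, u_5) = (0, 4) (two consecutive terms determine the rest), the sequence is eventually periodic: after a pre-period of length 4 it cycles with period 48.
For i ≥ 4, u_i depends only on (i - 4) mod 48. (804 - 4) mod 48 = 32, so u_{804} = u_{36} = 0.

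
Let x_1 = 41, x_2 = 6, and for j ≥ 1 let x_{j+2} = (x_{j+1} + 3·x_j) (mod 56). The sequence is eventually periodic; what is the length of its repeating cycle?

24

Computing terms: x_1 = 41, x_2 = 6, x_3 = 17, x_4 = 35, x_5 = 30, x_6 = 23, x_7 = 1, x_8 = 14, x_9 = 17, x_{10} = 3, x_{11} = 54, x_{12} = 7, x_{13} = 1, x_{14} = 22, x_{15} = 25, x_{16} = 35, x_{17} = 54, x_{18} = 47, x_{19} = 41, x_{20} = 14, x_{21} = 25, x_{22} = 11, x_{23} = 30, x_{24} = 7, x_{25} = 41, x_{26} = 6.
The sequence repeats with period 24.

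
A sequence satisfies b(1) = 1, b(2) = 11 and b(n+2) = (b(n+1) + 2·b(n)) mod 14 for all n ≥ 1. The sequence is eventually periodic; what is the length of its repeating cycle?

6

Computing terms: b(1) = 1; b(2) = 11; b(3) = 13; b(4) = 7; b(5) = 5; b(6) = 5; b(7) = 1; b(8) = 11.
Since (b(7), b(8)) = (b(1), b(2)) = (1, 11) (two consecutive terms determine the rest), the sequence is periodic with period 6.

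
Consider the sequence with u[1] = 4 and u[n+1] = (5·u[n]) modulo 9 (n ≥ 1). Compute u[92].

2

Listing terms: u[1] = 4, u[2] = 2, u[3] = 1, u[4] = 5, u[5] = 7, u[6] = 8, u[7] = 4.
The sequence repeats with period 6.
(92 - 1) mod 6 = 1, so u[92] = u[2] = 2.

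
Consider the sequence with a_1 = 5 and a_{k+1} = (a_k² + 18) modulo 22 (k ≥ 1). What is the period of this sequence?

a_1 = 5, a_2 = 21, a_3 = 19, a_4 = 5.
Since a_4 = a_1 = 5, the sequence is periodic with period 3.

3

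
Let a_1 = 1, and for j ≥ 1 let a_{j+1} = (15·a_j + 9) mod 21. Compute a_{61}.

9

a_1 = 1, a_2 = 3, a_3 = 12, a_4 = 0, a_5 = 9, a_6 = 18, a_7 = 6, a_8 = 15, a_9 = 3.
Since a_9 = a_2 = 3, the sequence is eventually periodic: after a pre-period of length 1 it cycles with period 7.
For j ≥ 2, a_j depends only on (j - 2) mod 7. (61 - 2) mod 7 = 3, so a_{61} = a_5 = 9.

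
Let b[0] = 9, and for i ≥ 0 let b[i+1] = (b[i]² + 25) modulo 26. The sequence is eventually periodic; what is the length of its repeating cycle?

6

Listing terms: b[0] = 9,  b[1] = 2,  b[2] = 3,  b[3] = 8,  b[4] = 11,  b[5] = 16,  b[6] = 21,  b[7] = 24,  b[8] = 3.
Since b[8] = b[2] = 3, the sequence is eventually periodic: after a pre-period of length 2 it cycles with period 6.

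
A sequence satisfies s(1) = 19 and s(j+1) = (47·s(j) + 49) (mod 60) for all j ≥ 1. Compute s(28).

30

Computing terms: s(1) = 19,  s(2) = 42,  s(3) = 43,  s(4) = 30,  s(5) = 19.
The sequence repeats with period 4.
(28 - 1) mod 4 = 3, so s(28) = s(4) = 30.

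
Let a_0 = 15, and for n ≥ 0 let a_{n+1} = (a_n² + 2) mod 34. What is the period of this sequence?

4

a_0 = 15; a_1 = 23; a_2 = 21; a_3 = 1; a_4 = 3; a_5 = 11; a_6 = 21.
Since a_6 = a_2 = 21, the sequence is eventually periodic: after a pre-period of length 2 it cycles with period 4.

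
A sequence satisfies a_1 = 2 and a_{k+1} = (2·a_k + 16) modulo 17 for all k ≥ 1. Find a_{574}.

16

a_1 = 2; a_2 = 3; a_3 = 5; a_4 = 9; a_5 = 0; a_6 = 16; a_7 = 14; a_8 = 10; a_9 = 2.
Since a_9 = a_1 = 2, the sequence is periodic with period 8.
So a_{574} = a_{1 + ((574-1) mod 8)} = a_6 = 16.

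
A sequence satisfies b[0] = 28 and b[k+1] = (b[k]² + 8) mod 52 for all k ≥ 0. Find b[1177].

We have b[0] = 28; b[1] = 12; b[2] = 48; b[3] = 24; b[4] = 12.
Since b[4] = b[1] = 12, the sequence is eventually periodic: after a pre-period of length 1 it cycles with period 3.
For k ≥ 1, b[k] depends only on (k - 1) mod 3. (1177 - 1) mod 3 = 0, so b[1177] = b[1] = 12.

12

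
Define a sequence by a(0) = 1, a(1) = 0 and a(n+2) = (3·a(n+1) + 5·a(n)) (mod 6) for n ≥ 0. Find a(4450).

2

Computing terms: a(0) = 1, a(1) = 0, a(2) = 5, a(3) = 3, a(4) = 4, a(5) = 3, a(6) = 5, a(7) = 0, a(8) = 1, a(9) = 3, a(10) = 2, a(11) = 3, a(12) = 1, a(13) = 0.
Since (a(12), a(13)) = (a(0), a(1)) = (1, 0) (two consecutive terms determine the rest), the sequence is periodic with period 12.
So a(4450) = a(0 + ((4450-0) mod 12)) = a(10) = 2.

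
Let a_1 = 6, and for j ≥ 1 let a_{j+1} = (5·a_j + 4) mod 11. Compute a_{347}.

1

We have a_1 = 6; a_2 = 1; a_3 = 9; a_4 = 5; a_5 = 7; a_6 = 6.
The sequence repeats with period 5.
So a_{347} = a_{1 + ((347-1) mod 5)} = a_2 = 1.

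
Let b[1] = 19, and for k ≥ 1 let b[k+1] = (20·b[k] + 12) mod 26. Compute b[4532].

b[1] = 19; b[2] = 2; b[3] = 0; b[4] = 12; b[5] = 18; b[6] = 8; b[7] = 16; b[8] = 20; b[9] = 22; b[10] = 10; b[11] = 4; b[12] = 14; b[13] = 6; b[14] = 2.
Since b[14] = b[2] = 2, the sequence is eventually periodic: after a pre-period of length 1 it cycles with period 12.
For k ≥ 2, b[k] depends only on (k - 2) mod 12. (4532 - 2) mod 12 = 6, so b[4532] = b[8] = 20.

20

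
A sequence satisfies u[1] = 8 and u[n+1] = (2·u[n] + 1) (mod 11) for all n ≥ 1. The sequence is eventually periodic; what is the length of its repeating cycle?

10

Computing terms: u[1] = 8,  u[2] = 6,  u[3] = 2,  u[4] = 5,  u[5] = 0,  u[6] = 1,  u[7] = 3,  u[8] = 7,  u[9] = 4,  u[10] = 9,  u[11] = 8.
Since u[11] = u[1] = 8, the sequence is periodic with period 10.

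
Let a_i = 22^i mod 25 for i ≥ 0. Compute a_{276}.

21

a_0 = 1; a_1 = 22; a_2 = 9; a_3 = 23; a_4 = 6; a_5 = 7; a_6 = 4; a_7 = 13; a_8 = 11; a_9 = 17; a_{10} = 24; a_{11} = 3; a_{12} = 16; a_{13} = 2; a_{14} = 19; a_{15} = 18; a_{16} = 21; a_{17} = 12; a_{18} = 14; a_{19} = 8; a_{20} = 1.
The sequence repeats with period 20.
(276 - 0) mod 20 = 16, so a_{276} = a_{16} = 21.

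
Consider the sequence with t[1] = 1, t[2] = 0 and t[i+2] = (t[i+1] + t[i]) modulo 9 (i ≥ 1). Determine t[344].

We have t[1] = 1,  t[2] = 0,  t[3] = 1,  t[4] = 1,  t[5] = 2,  t[6] = 3,  t[7] = 5,  t[8] = 8,  t[9] = 4,  t[10] = 3,  t[11] = 7,  t[12] = 1,  t[13] = 8,  t[14] = 0,  t[15] = 8,  t[16] = 8,  t[17] = 7,  t[18] = 6,  t[19] = 4,  t[20] = 1,  t[21] = 5,  t[22] = 6,  t[23] = 2,  t[24] = 8,  t[25] = 1,  t[26] = 0.
The sequence repeats with period 24.
(344 - 1) mod 24 = 7, so t[344] = t[8] = 8.

8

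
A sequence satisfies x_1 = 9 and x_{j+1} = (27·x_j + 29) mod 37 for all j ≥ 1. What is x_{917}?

Listing terms: x_1 = 9, x_2 = 13, x_3 = 10, x_4 = 3, x_5 = 36, x_6 = 2, x_7 = 9.
The sequence repeats with period 6.
(917 - 1) mod 6 = 4, so x_{917} = x_5 = 36.

36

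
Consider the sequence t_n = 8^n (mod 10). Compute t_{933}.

8

Listing terms: t_1 = 8, t_2 = 4, t_3 = 2, t_4 = 6, t_5 = 8.
Since t_5 = t_1 = 8, the sequence is periodic with period 4.
(933 - 1) mod 4 = 0, so t_{933} = t_1 = 8.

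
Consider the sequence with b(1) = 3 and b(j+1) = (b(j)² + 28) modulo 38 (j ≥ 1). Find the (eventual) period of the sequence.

Computing terms: b(1) = 3,  b(2) = 37,  b(3) = 29,  b(4) = 33,  b(5) = 15,  b(6) = 25,  b(7) = 7,  b(8) = 1,  b(9) = 29.
Since b(9) = b(3) = 29, the sequence is eventually periodic: after a pre-period of length 2 it cycles with period 6.

6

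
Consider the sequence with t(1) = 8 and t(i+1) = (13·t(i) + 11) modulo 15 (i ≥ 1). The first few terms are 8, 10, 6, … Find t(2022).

0

t(1) = 8, t(2) = 10, t(3) = 6, t(4) = 14, t(5) = 13, t(6) = 0, t(7) = 11, t(8) = 4, t(9) = 3, t(10) = 5, t(11) = 1, t(12) = 9, t(13) = 8.
Since t(13) = t(1) = 8, the sequence is periodic with period 12.
So t(2022) = t(1 + ((2022-1) mod 12)) = t(6) = 0.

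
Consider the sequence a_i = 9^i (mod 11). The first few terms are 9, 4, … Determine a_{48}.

Computing terms: a_1 = 9; a_2 = 4; a_3 = 3; a_4 = 5; a_5 = 1; a_6 = 9.
The sequence repeats with period 5.
So a_{48} = a_{1 + ((48-1) mod 5)} = a_3 = 3.

3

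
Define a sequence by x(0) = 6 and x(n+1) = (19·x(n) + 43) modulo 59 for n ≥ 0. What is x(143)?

Listing terms: x(0) = 6; x(1) = 39; x(2) = 17; x(3) = 12; x(4) = 35; x(5) = 0; x(6) = 43; x(7) = 34; x(8) = 40; x(9) = 36; x(10) = 19; x(11) = 50; x(12) = 49; x(13) = 30; x(14) = 23; x(15) = 8; x(16) = 18; x(17) = 31; x(18) = 42; x(19) = 15; x(20) = 33; x(21) = 21; x(22) = 29; x(23) = 4; x(24) = 1; x(25) = 3; x(26) = 41; x(27) = 55; x(28) = 26; x(29) = 6.
The sequence repeats with period 29.
So x(143) = x(0 + ((143-0) mod 29)) = x(27) = 55.

55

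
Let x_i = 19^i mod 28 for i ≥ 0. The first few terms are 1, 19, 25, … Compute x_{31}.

Listing terms: x_0 = 1; x_1 = 19; x_2 = 25; x_3 = 27; x_4 = 9; x_5 = 3; x_6 = 1.
The sequence repeats with period 6.
(31 - 0) mod 6 = 1, so x_{31} = x_1 = 19.

19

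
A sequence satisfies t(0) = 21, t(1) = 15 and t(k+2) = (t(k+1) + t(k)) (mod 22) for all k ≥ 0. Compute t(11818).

We have t(0) = 21,  t(1) = 15,  t(2) = 14,  t(3) = 7,  t(4) = 21,  t(5) = 6,  t(6) = 5,  t(7) = 11,  t(8) = 16,  t(9) = 5,  t(10) = 21,  t(11) = 4,  t(12) = 3,  t(13) = 7,  t(14) = 10,  t(15) = 17,  t(16) = 5,  t(17) = 0,  t(18) = 5,  t(19) = 5,  t(20) = 10,  t(21) = 15,  t(22) = 3,  t(23) = 18,  t(24) = 21,  t(25) = 17,  t(26) = 16,  t(27) = 11,  t(28) = 5,  t(29) = 16,  t(30) = 21,  t(31) = 15.
The sequence repeats with period 30.
So t(11818) = t(0 + ((11818-0) mod 30)) = t(28) = 5.

5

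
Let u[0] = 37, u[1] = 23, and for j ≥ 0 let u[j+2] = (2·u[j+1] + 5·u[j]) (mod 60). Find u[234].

31

u[0] = 37,  u[1] = 23,  u[2] = 51,  u[3] = 37,  u[4] = 29,  u[5] = 3,  u[6] = 31,  u[7] = 17,  u[8] = 9,  u[9] = 43,  u[10] = 11,  u[11] = 57,  u[12] = 49,  u[13] = 23,  u[14] = 51.
Since (u[13], u[14]) = (u[1], u[2]) = (23, 51) (two consecutive terms determine the rest), the sequence is eventually periodic: after a pre-period of length 1 it cycles with period 12.
For j ≥ 1, u[j] depends only on (j - 1) mod 12. (234 - 1) mod 12 = 5, so u[234] = u[6] = 31.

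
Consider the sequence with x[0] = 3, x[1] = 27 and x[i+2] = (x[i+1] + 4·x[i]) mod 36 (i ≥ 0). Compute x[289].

Listing terms: x[0] = 3; x[1] = 27; x[2] = 3; x[3] = 3; x[4] = 15; x[5] = 27; x[6] = 15; x[7] = 15; x[8] = 3; x[9] = 27.
Since (x[8], x[9]) = (x[0], x[1]) = (3, 27) (two consecutive terms determine the rest), the sequence is periodic with period 8.
(289 - 0) mod 8 = 1, so x[289] = x[1] = 27.

27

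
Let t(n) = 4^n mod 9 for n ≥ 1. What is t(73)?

4

Computing terms: t(1) = 4,  t(2) = 7,  t(3) = 1,  t(4) = 4.
Since t(4) = t(1) = 4, the sequence is periodic with period 3.
So t(73) = t(1 + ((73-1) mod 3)) = t(1) = 4.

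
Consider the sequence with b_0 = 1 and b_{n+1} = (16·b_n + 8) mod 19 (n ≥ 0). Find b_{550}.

5

Listing terms: b_0 = 1; b_1 = 5; b_2 = 12; b_3 = 10; b_4 = 16; b_5 = 17; b_6 = 14; b_7 = 4; b_8 = 15; b_9 = 1.
Since b_9 = b_0 = 1, the sequence is periodic with period 9.
So b_{550} = b_{0 + ((550-0) mod 9)} = b_1 = 5.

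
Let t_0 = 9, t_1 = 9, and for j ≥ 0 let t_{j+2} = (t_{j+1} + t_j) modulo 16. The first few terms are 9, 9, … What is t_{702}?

t_0 = 9,  t_1 = 9,  t_2 = 2,  t_3 = 11,  t_4 = 13,  t_5 = 8,  t_6 = 5,  t_7 = 13,  t_8 = 2,  t_9 = 15,  t_{10} = 1,  t_{11} = 0,  t_{12} = 1,  t_{13} = 1,  t_{14} = 2,  t_{15} = 3,  t_{16} = 5,  t_{17} = 8,  t_{18} = 13,  t_{19} = 5,  t_{20} = 2,  t_{21} = 7,  t_{22} = 9,  t_{23} = 0,  t_{24} = 9,  t_{25} = 9.
The sequence repeats with period 24.
(702 - 0) mod 24 = 6, so t_{702} = t_6 = 5.

5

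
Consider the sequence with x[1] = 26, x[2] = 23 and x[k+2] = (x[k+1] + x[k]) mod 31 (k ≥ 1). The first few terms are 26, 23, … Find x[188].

Computing terms: x[1] = 26, x[2] = 23, x[3] = 18, x[4] = 10, x[5] = 28, x[6] = 7, x[7] = 4, x[8] = 11, x[9] = 15, x[10] = 26, x[11] = 10, x[12] = 5, x[13] = 15, x[14] = 20, x[15] = 4, x[16] = 24, x[17] = 28, x[18] = 21, x[19] = 18, x[20] = 8, x[21] = 26, x[22] = 3, x[23] = 29, x[24] = 1, x[25] = 30, x[26] = 0, x[27] = 30, x[28] = 30, x[29] = 29, x[30] = 28, x[31] = 26, x[32] = 23.
The sequence repeats with period 30.
(188 - 1) mod 30 = 7, so x[188] = x[8] = 11.

11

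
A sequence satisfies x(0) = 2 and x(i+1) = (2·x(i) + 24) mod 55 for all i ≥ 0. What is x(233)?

Listing terms: x(0) = 2,  x(1) = 28,  x(2) = 25,  x(3) = 19,  x(4) = 7,  x(5) = 38,  x(6) = 45,  x(7) = 4,  x(8) = 32,  x(9) = 33,  x(10) = 35,  x(11) = 39,  x(12) = 47,  x(13) = 8,  x(14) = 40,  x(15) = 49,  x(16) = 12,  x(17) = 48,  x(18) = 10,  x(19) = 44,  x(20) = 2.
Since x(20) = x(0) = 2, the sequence is periodic with period 20.
(233 - 0) mod 20 = 13, so x(233) = x(13) = 8.

8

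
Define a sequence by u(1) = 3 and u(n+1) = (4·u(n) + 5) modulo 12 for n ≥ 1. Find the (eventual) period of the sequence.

Listing terms: u(1) = 3,  u(2) = 5,  u(3) = 1,  u(4) = 9,  u(5) = 5.
Since u(5) = u(2) = 5, the sequence is eventually periodic: after a pre-period of length 1 it cycles with period 3.

3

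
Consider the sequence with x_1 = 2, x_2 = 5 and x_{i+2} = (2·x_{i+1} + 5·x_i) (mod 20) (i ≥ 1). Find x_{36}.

5

Computing terms: x_1 = 2, x_2 = 5, x_3 = 0, x_4 = 5, x_5 = 10, x_6 = 5, x_7 = 0.
Since (x_6, x_7) = (x_2, x_3) = (5, 0) (two consecutive terms determine the rest), the sequence is eventually periodic: after a pre-period of length 1 it cycles with period 4.
For i ≥ 2, x_i depends only on (i - 2) mod 4. (36 - 2) mod 4 = 2, so x_{36} = x_4 = 5.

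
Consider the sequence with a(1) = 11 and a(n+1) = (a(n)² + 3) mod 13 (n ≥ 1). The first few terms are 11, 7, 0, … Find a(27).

We have a(1) = 11; a(2) = 7; a(3) = 0; a(4) = 3; a(5) = 12; a(6) = 4; a(7) = 6; a(8) = 0.
Since a(8) = a(3) = 0, the sequence is eventually periodic: after a pre-period of length 2 it cycles with period 5.
For n ≥ 3, a(n) depends only on (n - 3) mod 5. (27 - 3) mod 5 = 4, so a(27) = a(7) = 6.

6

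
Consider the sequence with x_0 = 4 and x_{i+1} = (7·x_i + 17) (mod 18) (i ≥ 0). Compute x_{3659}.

5

We have x_0 = 4,  x_1 = 9,  x_2 = 8,  x_3 = 1,  x_4 = 6,  x_5 = 5,  x_6 = 16,  x_7 = 3,  x_8 = 2,  x_9 = 13,  x_{10} = 0,  x_{11} = 17,  x_{12} = 10,  x_{13} = 15,  x_{14} = 14,  x_{15} = 7,  x_{16} = 12,  x_{17} = 11,  x_{18} = 4.
The sequence repeats with period 18.
(3659 - 0) mod 18 = 5, so x_{3659} = x_5 = 5.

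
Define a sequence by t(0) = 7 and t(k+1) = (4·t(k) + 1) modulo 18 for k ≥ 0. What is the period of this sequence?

9

We have t(0) = 7, t(1) = 11, t(2) = 9, t(3) = 1, t(4) = 5, t(5) = 3, t(6) = 13, t(7) = 17, t(8) = 15, t(9) = 7.
Since t(9) = t(0) = 7, the sequence is periodic with period 9.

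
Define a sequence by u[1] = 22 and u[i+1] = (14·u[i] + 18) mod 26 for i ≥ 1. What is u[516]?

10

Computing terms: u[1] = 22; u[2] = 14; u[3] = 6; u[4] = 24; u[5] = 16; u[6] = 8; u[7] = 0; u[8] = 18; u[9] = 10; u[10] = 2; u[11] = 20; u[12] = 12; u[13] = 4; u[14] = 22.
The sequence repeats with period 13.
(516 - 1) mod 13 = 8, so u[516] = u[9] = 10.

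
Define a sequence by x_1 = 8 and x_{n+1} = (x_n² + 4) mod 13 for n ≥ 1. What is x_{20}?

Listing terms: x_1 = 8, x_2 = 3, x_3 = 0, x_4 = 4, x_5 = 7, x_6 = 1, x_7 = 5, x_8 = 3.
Since x_8 = x_2 = 3, the sequence is eventually periodic: after a pre-period of length 1 it cycles with period 6.
For n ≥ 2, x_n depends only on (n - 2) mod 6. (20 - 2) mod 6 = 0, so x_{20} = x_2 = 3.

3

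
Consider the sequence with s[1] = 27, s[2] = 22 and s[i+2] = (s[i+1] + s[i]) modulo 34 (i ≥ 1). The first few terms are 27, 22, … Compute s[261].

31

We have s[1] = 27, s[2] = 22, s[3] = 15, s[4] = 3, s[5] = 18, s[6] = 21, s[7] = 5, s[8] = 26, s[9] = 31, s[10] = 23, s[11] = 20, s[12] = 9, s[13] = 29, s[14] = 4, s[15] = 33, s[16] = 3, s[17] = 2, s[18] = 5, s[19] = 7, s[20] = 12, s[21] = 19, s[22] = 31, s[23] = 16, s[24] = 13, s[25] = 29, s[26] = 8, s[27] = 3, s[28] = 11, s[29] = 14, s[30] = 25, s[31] = 5, s[32] = 30, s[33] = 1, s[34] = 31, s[35] = 32, s[36] = 29, s[37] = 27, s[38] = 22.
Since (s[37], s[38]) = (s[1], s[2]) = (27, 22) (two consecutive terms determine the rest), the sequence is periodic with period 36.
(261 - 1) mod 36 = 8, so s[261] = s[9] = 31.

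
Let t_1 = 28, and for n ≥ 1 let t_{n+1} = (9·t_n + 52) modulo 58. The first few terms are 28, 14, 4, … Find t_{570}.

t_1 = 28, t_2 = 14, t_3 = 4, t_4 = 30, t_5 = 32, t_6 = 50, t_7 = 38, t_8 = 46, t_9 = 2, t_{10} = 12, t_{11} = 44, t_{12} = 42, t_{13} = 24, t_{14} = 36, t_{15} = 28.
The sequence repeats with period 14.
(570 - 1) mod 14 = 9, so t_{570} = t_{10} = 12.

12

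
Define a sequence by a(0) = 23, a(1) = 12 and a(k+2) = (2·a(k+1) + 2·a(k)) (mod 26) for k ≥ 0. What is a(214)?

a(0) = 23,  a(1) = 12,  a(2) = 18,  a(3) = 8,  a(4) = 0,  a(5) = 16,  a(6) = 6,  a(7) = 18,  a(8) = 22,  a(9) = 2,  a(10) = 22,  a(11) = 22,  a(12) = 10,  a(13) = 12,  a(14) = 18.
Since (a(13), a(14)) = (a(1), a(2)) = (12, 18) (two consecutive terms determine the rest), the sequence is eventually periodic: after a pre-period of length 1 it cycles with period 12.
For k ≥ 1, a(k) depends only on (k - 1) mod 12. (214 - 1) mod 12 = 9, so a(214) = a(10) = 22.

22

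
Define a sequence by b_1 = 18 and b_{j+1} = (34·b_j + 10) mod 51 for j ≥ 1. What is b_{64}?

Listing terms: b_1 = 18, b_2 = 10, b_3 = 44, b_4 = 27, b_5 = 10.
Since b_5 = b_2 = 10, the sequence is eventually periodic: after a pre-period of length 1 it cycles with period 3.
For j ≥ 2, b_j depends only on (j - 2) mod 3. (64 - 2) mod 3 = 2, so b_{64} = b_4 = 27.

27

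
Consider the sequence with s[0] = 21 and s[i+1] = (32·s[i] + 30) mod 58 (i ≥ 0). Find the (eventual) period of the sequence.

We have s[0] = 21,  s[1] = 6,  s[2] = 48,  s[3] = 0,  s[4] = 30,  s[5] = 4,  s[6] = 42,  s[7] = 40,  s[8] = 34,  s[9] = 16,  s[10] = 20,  s[11] = 32,  s[12] = 10,  s[13] = 2,  s[14] = 36,  s[15] = 22,  s[16] = 38,  s[17] = 28,  s[18] = 56,  s[19] = 24,  s[20] = 44,  s[21] = 46,  s[22] = 52,  s[23] = 12,  s[24] = 8,  s[25] = 54,  s[26] = 18,  s[27] = 26,  s[28] = 50,  s[29] = 6.
Since s[29] = s[1] = 6, the sequence is eventually periodic: after a pre-period of length 1 it cycles with period 28.

28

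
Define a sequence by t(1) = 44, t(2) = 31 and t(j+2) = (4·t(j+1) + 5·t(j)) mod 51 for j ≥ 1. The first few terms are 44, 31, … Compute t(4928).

Listing terms: t(1) = 44, t(2) = 31, t(3) = 38, t(4) = 1, t(5) = 41, t(6) = 16, t(7) = 14, t(8) = 34, t(9) = 2, t(10) = 25, t(11) = 8, t(12) = 4, t(13) = 5, t(14) = 40, t(15) = 32, t(16) = 22, t(17) = 44, t(18) = 31.
The sequence repeats with period 16.
(4928 - 1) mod 16 = 15, so t(4928) = t(16) = 22.

22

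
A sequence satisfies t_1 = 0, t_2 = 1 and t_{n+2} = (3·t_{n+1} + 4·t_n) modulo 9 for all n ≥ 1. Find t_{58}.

4

We have t_1 = 0; t_2 = 1; t_3 = 3; t_4 = 4; t_5 = 6; t_6 = 7; t_7 = 0; t_8 = 1.
Since (t_7, t_8) = (t_1, t_2) = (0, 1) (two consecutive terms determine the rest), the sequence is periodic with period 6.
(58 - 1) mod 6 = 3, so t_{58} = t_4 = 4.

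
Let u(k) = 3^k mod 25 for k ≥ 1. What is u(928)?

Computing terms: u(1) = 3, u(2) = 9, u(3) = 2, u(4) = 6, u(5) = 18, u(6) = 4, u(7) = 12, u(8) = 11, u(9) = 8, u(10) = 24, u(11) = 22, u(12) = 16, u(13) = 23, u(14) = 19, u(15) = 7, u(16) = 21, u(17) = 13, u(18) = 14, u(19) = 17, u(20) = 1, u(21) = 3.
The sequence repeats with period 20.
So u(928) = u(1 + ((928-1) mod 20)) = u(8) = 11.

11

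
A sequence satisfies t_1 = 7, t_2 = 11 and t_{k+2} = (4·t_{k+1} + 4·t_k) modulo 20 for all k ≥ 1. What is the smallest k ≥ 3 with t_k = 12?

3

t_1 = 7, t_2 = 11, t_3 = 12, t_4 = 12, t_5 = 16, t_6 = 12, t_7 = 12.
Since (t_6, t_7) = (t_3, t_4) = (12, 12) (two consecutive terms determine the rest), the sequence is eventually periodic: after a pre-period of length 2 it cycles with period 3.
The value 12 first appears (with k ≥ 3) at t_3.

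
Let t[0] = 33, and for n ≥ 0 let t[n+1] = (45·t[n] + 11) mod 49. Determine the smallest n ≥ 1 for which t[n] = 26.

1

t[0] = 33; t[1] = 26; t[2] = 5; t[3] = 40; t[4] = 47; t[5] = 19; t[6] = 33.
Since t[6] = t[0] = 33, the sequence is periodic with period 6.
The value 26 first appears (with n ≥ 1) at t[1].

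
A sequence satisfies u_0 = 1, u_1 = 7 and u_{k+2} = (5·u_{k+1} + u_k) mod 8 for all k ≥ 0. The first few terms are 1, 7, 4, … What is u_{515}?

u_0 = 1; u_1 = 7; u_2 = 4; u_3 = 3; u_4 = 3; u_5 = 2; u_6 = 5; u_7 = 3; u_8 = 4; u_9 = 7; u_{10} = 7; u_{11} = 2; u_{12} = 1; u_{13} = 7.
Since (u_{12}, u_{13}) = (u_0, u_1) = (1, 7) (two consecutive terms determine the rest), the sequence is periodic with period 12.
(515 - 0) mod 12 = 11, so u_{515} = u_{11} = 2.

2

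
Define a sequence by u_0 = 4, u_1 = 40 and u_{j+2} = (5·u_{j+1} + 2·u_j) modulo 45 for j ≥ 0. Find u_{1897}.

We have u_0 = 4,  u_1 = 40,  u_2 = 28,  u_3 = 40,  u_4 = 31,  u_5 = 10,  u_6 = 22,  u_7 = 40,  u_8 = 19,  u_9 = 40,  u_{10} = 13,  u_{11} = 10,  u_{12} = 31,  u_{13} = 40,  u_{14} = 37,  u_{15} = 40,  u_{16} = 4,  u_{17} = 10,  u_{18} = 13,  u_{19} = 40,  u_{20} = 1,  u_{21} = 40,  u_{22} = 22,  u_{23} = 10,  u_{24} = 4,  u_{25} = 40.
Since (u_{24}, u_{25}) = (u_0, u_1) = (4, 40) (two consecutive terms determine the rest), the sequence is periodic with period 24.
(1897 - 0) mod 24 = 1, so u_{1897} = u_1 = 40.

40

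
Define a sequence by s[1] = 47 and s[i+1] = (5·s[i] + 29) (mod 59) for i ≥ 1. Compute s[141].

We have s[1] = 47; s[2] = 28; s[3] = 51; s[4] = 48; s[5] = 33; s[6] = 17; s[7] = 55; s[8] = 9; s[9] = 15; s[10] = 45; s[11] = 18; s[12] = 1; s[13] = 34; s[14] = 22; s[15] = 21; s[16] = 16; s[17] = 50; s[18] = 43; s[19] = 8; s[20] = 10; s[21] = 20; s[22] = 11; s[23] = 25; s[24] = 36; s[25] = 32; s[26] = 12; s[27] = 30; s[28] = 2; s[29] = 39; s[30] = 47.
Since s[30] = s[1] = 47, the sequence is periodic with period 29.
So s[141] = s[1 + ((141-1) mod 29)] = s[25] = 32.

32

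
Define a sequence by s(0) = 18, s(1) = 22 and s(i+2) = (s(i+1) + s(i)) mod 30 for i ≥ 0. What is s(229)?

s(0) = 18, s(1) = 22, s(2) = 10, s(3) = 2, s(4) = 12, s(5) = 14, s(6) = 26, s(7) = 10, s(8) = 6, s(9) = 16, s(10) = 22, s(11) = 8, s(12) = 0, s(13) = 8, s(14) = 8, s(15) = 16, s(16) = 24, s(17) = 10, s(18) = 4, s(19) = 14, s(20) = 18, s(21) = 2, s(22) = 20, s(23) = 22, s(24) = 12, s(25) = 4, s(26) = 16, s(27) = 20, s(28) = 6, s(29) = 26, s(30) = 2, s(31) = 28, s(32) = 0, s(33) = 28, s(34) = 28, s(35) = 26, s(36) = 24, s(37) = 20, s(38) = 14, s(39) = 4, s(40) = 18, s(41) = 22.
The sequence repeats with period 40.
So s(229) = s(0 + ((229-0) mod 40)) = s(29) = 26.

26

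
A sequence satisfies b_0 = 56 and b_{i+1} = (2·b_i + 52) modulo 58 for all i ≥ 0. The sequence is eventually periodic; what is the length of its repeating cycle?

28

Listing terms: b_0 = 56, b_1 = 48, b_2 = 32, b_3 = 0, b_4 = 52, b_5 = 40, b_6 = 16, b_7 = 26, b_8 = 46, b_9 = 28, b_{10} = 50, b_{11} = 36, b_{12} = 8, b_{13} = 10, b_{14} = 14, b_{15} = 22, b_{16} = 38, b_{17} = 12, b_{18} = 18, b_{19} = 30, b_{20} = 54, b_{21} = 44, b_{22} = 24, b_{23} = 42, b_{24} = 20, b_{25} = 34, b_{26} = 4, b_{27} = 2, b_{28} = 56.
The sequence repeats with period 28.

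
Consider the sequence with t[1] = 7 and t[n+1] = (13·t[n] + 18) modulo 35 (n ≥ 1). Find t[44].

18

t[1] = 7,  t[2] = 4,  t[3] = 0,  t[4] = 18,  t[5] = 7.
Since t[5] = t[1] = 7, the sequence is periodic with period 4.
(44 - 1) mod 4 = 3, so t[44] = t[4] = 18.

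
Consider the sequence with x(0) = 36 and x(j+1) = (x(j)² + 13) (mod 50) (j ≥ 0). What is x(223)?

x(0) = 36,  x(1) = 9,  x(2) = 44,  x(3) = 49,  x(4) = 14,  x(5) = 9.
Since x(5) = x(1) = 9, the sequence is eventually periodic: after a pre-period of length 1 it cycles with period 4.
For j ≥ 1, x(j) depends only on (j - 1) mod 4. (223 - 1) mod 4 = 2, so x(223) = x(3) = 49.

49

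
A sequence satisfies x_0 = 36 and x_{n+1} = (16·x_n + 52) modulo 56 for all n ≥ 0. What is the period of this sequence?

Computing terms: x_0 = 36,  x_1 = 12,  x_2 = 20,  x_3 = 36.
Since x_3 = x_0 = 36, the sequence is periodic with period 3.

3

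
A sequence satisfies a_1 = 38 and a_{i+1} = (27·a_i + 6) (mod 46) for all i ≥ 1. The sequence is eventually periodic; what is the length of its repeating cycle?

a_1 = 38,  a_2 = 20,  a_3 = 40,  a_4 = 28,  a_5 = 26,  a_6 = 18,  a_7 = 32,  a_8 = 42,  a_9 = 36,  a_{10} = 12,  a_{11} = 8,  a_{12} = 38.
Since a_{12} = a_1 = 38, the sequence is periodic with period 11.

11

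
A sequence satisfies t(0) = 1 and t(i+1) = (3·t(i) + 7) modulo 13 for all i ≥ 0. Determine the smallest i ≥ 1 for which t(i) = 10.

1

t(0) = 1, t(1) = 10, t(2) = 11, t(3) = 1.
Since t(3) = t(0) = 1, the sequence is periodic with period 3.
The value 10 first appears (with i ≥ 1) at t(1).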